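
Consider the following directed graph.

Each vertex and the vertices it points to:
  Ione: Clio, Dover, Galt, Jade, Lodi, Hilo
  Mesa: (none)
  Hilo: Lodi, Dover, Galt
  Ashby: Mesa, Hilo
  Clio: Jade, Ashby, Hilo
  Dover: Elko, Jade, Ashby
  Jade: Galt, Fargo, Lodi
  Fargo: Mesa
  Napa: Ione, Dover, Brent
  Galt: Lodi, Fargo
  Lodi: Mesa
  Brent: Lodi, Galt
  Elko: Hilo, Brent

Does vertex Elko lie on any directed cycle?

Yes

Elko is on a cycle iff Elko can reach itself via ≥1 edge.
Elko → Hilo → Dover → Elko — yes.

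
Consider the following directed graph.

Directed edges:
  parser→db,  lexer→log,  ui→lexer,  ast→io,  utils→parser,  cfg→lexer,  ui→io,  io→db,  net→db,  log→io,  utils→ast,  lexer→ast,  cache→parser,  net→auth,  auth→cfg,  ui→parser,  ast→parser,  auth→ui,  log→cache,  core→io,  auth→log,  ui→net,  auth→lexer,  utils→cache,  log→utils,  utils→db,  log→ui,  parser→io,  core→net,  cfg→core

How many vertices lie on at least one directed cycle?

7

A vertex is on a directed cycle iff it belongs to a strongly connected component of size ≥ 2 (or has a self-loop).
The vertices on cycles are {ui, cfg, log, net, auth, core, lexer} — 7 in total.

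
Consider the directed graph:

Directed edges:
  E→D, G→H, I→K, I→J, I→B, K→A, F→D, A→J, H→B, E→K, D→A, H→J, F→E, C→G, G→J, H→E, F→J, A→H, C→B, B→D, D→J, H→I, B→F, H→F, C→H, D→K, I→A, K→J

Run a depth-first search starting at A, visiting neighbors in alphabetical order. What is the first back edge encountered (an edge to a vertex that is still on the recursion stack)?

DFS from A (visiting neighbors in alphabetical order); mark gray on enter, black on exit:
A gray
  H gray
    B gray
      D gray
        D→A: A is gray → back edge
First back edge: D → A.

D->A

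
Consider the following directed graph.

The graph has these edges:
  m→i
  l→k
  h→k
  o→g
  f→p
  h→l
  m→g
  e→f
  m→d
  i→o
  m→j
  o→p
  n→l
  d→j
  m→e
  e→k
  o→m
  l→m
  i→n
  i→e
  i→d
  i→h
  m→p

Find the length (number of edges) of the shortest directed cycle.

3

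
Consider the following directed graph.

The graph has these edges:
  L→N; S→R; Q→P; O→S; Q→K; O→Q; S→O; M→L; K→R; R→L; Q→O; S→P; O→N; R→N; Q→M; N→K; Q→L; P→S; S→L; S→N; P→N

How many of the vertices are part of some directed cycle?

A vertex is on a directed cycle iff it belongs to a strongly connected component of size ≥ 2 (or has a self-loop).
The vertices on cycles are {K, L, N, O, P, Q, R, S} — 8 in total.

8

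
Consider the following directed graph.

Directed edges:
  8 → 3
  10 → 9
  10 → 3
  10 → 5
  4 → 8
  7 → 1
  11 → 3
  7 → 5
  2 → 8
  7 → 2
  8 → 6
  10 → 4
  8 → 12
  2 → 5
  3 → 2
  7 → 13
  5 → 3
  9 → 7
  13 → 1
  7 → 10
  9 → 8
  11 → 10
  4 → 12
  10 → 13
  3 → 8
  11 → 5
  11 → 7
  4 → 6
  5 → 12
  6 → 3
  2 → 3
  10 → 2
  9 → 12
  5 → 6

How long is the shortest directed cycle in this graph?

For each vertex v, BFS finds the shortest path from v back to v.
The shortest such closed walk is 2 → 3 → 2, length 2.

2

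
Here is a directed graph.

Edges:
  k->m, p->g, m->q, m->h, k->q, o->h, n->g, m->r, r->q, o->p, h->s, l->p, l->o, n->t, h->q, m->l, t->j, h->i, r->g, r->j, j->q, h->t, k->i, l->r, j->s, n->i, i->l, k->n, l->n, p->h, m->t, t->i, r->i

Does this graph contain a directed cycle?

Yes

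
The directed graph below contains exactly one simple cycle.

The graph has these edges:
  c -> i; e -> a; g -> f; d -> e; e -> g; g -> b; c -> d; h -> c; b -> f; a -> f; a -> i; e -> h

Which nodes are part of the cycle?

c, d, e, h

DFS with gray/black marking from e:
e gray
  a gray
    i gray
    i black
    f gray
    f black
  a black
  g gray
    b gray
      b→f: f black — skip
    b black
    g→f: f black — skip
  g black
  h gray
    c gray
      c→i: i black — skip
      d gray
        d→e: e is gray → back edge
Back edge closes the cycle e → h → c → d → e; its vertices are {c, d, e, h}.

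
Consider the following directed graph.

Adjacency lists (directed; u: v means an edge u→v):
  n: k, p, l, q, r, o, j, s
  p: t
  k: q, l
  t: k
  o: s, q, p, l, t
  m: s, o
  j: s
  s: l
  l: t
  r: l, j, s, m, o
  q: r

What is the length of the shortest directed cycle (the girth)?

3

For each vertex v, BFS finds the shortest path from v back to v.
The shortest such closed walk is r → o → q → r, length 3.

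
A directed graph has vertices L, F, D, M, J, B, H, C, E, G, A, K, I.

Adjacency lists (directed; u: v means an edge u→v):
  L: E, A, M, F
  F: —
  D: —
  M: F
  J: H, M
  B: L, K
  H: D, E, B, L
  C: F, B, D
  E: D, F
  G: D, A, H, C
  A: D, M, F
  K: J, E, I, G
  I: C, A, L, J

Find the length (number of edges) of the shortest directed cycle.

4

For each vertex v, BFS finds the shortest path from v back to v.
The shortest such closed walk is B → K → J → H → B, length 4.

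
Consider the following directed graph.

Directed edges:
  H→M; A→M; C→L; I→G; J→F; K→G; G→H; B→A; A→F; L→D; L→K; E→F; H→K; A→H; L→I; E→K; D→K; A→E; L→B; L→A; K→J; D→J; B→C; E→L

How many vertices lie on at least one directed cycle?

8

A vertex is on a directed cycle iff it belongs to a strongly connected component of size ≥ 2 (or has a self-loop).
The vertices on cycles are {A, B, C, E, G, H, K, L} — 8 in total.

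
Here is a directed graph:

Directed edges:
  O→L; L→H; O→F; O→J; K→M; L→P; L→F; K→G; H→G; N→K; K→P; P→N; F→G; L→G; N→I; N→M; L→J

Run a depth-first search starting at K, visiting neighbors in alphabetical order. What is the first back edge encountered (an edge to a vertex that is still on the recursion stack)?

DFS from K (visiting neighbors in alphabetical order); mark gray on enter, black on exit:
K gray
  G gray
  G black
  M gray
  M black
  P gray
    N gray
      I gray
      I black
      N→K: K is gray → back edge
First back edge: N → K.

N→K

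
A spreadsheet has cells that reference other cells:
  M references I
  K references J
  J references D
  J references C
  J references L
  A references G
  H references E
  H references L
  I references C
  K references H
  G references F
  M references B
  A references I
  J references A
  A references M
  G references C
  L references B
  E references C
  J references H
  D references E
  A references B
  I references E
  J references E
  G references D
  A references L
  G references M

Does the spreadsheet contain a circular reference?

No

DFS with white/gray/black marking, starting from F:
F gray
F black
I gray
  C gray
  C black
  E gray
    E→C: C black — skip
  E black
I black
H gray
  L gray
    B gray
    B black
  L black
  H→E: E black — skip
H black
K gray
  J gray
    A gray
      A→I: I black — skip
      A→B: B black — skip
      G gray
        G→F: F black — skip
        G→C: C black — skip
        D gray
          D→E: E black — skip
        D black
        M gray
          M→B: B black — skip
          M→I: I black — skip
        M black
      G black
      A→L: L black — skip
      A→M: M black — skip
    A black
    J→D: D black — skip
    J→L: L black — skip
    J→E: E black — skip
    J→C: C black — skip
    J→H: H black — skip
  J black
  K→H: H black — skip
K black
Every edge goes to a white or black vertex — no back edge, so the graph is acyclic.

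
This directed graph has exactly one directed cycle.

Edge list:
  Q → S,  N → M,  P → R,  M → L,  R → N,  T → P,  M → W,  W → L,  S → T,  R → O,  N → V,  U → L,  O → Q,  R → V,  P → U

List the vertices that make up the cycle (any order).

DFS with gray/black marking from P:
P gray
  U gray
    L gray
    L black
  U black
  R gray
    N gray
      M gray
        M→L: L black — skip
        W gray
          W→L: L black — skip
        W black
      M black
      V gray
      V black
    N black
    R→V: V black — skip
    O gray
      Q gray
        S gray
          T gray
            T→P: P is gray → back edge
Back edge closes the cycle P → R → O → Q → S → T → P; its vertices are {O, P, Q, R, S, T}.

O, P, Q, R, S, T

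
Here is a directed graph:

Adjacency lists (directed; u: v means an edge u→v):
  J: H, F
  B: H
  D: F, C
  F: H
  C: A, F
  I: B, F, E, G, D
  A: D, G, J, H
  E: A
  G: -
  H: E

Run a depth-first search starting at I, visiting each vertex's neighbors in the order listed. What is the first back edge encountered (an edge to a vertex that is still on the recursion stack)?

DFS from I (visiting each vertex's neighbors in the order listed); mark gray on enter, black on exit:
I gray
  B gray
    H gray
      E gray
        A gray
          D gray
            F gray
              F→H: H is gray → back edge
First back edge: F → H.

F->H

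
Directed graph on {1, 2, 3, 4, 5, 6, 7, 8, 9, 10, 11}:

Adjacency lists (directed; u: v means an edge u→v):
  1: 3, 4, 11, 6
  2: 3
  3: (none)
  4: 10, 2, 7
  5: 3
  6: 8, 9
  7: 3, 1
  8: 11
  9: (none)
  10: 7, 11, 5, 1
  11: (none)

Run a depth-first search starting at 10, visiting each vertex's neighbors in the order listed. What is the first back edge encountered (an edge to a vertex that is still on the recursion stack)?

DFS from 10 (visiting each vertex's neighbors in the order listed); mark gray on enter, black on exit:
10 gray
  7 gray
    3 gray
    3 black
    1 gray
      1→3: 3 black — skip
      4 gray
        4→10: 10 is gray → back edge
First back edge: 4 → 10.

4→10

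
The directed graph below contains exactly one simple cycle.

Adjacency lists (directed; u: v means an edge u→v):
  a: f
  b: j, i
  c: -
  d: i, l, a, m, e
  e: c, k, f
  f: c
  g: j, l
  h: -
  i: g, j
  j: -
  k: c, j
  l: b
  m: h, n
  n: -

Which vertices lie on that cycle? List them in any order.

DFS with gray/black marking from l:
l gray
  b gray
    j gray
    j black
    i gray
      g gray
        g→j: j black — skip
        g→l: l is gray → back edge
Back edge closes the cycle l → b → i → g → l; its vertices are {b, g, i, l}.

b, g, i, l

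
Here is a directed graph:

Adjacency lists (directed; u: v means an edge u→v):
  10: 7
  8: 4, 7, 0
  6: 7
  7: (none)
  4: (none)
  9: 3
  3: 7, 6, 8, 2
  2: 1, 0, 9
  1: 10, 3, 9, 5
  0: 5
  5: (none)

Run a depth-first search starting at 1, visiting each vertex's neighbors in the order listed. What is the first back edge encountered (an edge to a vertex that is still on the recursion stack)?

2->1

DFS from 1 (visiting each vertex's neighbors in the order listed); mark gray on enter, black on exit:
1 gray
  10 gray
    7 gray
    7 black
  10 black
  3 gray
    3→7: 7 black — skip
    6 gray
      6→7: 7 black — skip
    6 black
    8 gray
      4 gray
      4 black
      8→7: 7 black — skip
      0 gray
        5 gray
        5 black
      0 black
    8 black
    2 gray
      2→1: 1 is gray → back edge
First back edge: 2 → 1.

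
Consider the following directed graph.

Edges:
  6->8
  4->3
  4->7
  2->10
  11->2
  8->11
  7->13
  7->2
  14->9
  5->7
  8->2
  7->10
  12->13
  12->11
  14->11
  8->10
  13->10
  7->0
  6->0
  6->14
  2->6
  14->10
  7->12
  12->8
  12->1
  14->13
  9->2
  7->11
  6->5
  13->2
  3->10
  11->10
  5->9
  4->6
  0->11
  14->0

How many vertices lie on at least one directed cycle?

11

A vertex is on a directed cycle iff it belongs to a strongly connected component of size ≥ 2 (or has a self-loop).
The vertices on cycles are {0, 2, 5, 6, 7, 8, 9, 11, 12, 13, 14} — 11 in total.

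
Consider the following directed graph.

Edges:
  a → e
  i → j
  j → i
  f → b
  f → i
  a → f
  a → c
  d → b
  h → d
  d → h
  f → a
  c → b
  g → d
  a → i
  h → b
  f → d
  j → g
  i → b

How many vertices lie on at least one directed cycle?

A vertex is on a directed cycle iff it belongs to a strongly connected component of size ≥ 2 (or has a self-loop).
The vertices on cycles are {a, d, f, h, i, j} — 6 in total.

6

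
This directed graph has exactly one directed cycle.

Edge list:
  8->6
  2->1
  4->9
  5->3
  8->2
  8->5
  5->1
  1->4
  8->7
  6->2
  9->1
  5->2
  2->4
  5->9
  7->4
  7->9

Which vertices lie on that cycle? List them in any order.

DFS with gray/black marking from 9:
9 gray
  1 gray
    4 gray
      4→9: 9 is gray → back edge
Back edge closes the cycle 9 → 1 → 4 → 9; its vertices are {1, 4, 9}.

1, 4, 9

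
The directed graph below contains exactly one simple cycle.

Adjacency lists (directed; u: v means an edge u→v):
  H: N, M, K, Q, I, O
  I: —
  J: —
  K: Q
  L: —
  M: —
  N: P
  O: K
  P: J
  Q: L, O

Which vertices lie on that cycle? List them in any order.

DFS with gray/black marking from K:
K gray
  Q gray
    L gray
    L black
    O gray
      O→K: K is gray → back edge
Back edge closes the cycle K → Q → O → K; its vertices are {K, O, Q}.

K, O, Q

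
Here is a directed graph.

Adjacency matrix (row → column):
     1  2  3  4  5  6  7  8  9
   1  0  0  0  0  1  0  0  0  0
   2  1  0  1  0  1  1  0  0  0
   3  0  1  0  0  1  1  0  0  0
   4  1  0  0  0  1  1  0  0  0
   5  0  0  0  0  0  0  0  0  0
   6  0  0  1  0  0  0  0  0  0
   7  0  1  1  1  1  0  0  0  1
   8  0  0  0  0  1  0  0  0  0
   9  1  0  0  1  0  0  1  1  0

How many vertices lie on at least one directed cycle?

5

A vertex is on a directed cycle iff it belongs to a strongly connected component of size ≥ 2 (or has a self-loop).
The vertices on cycles are {2, 3, 6, 7, 9} — 5 in total.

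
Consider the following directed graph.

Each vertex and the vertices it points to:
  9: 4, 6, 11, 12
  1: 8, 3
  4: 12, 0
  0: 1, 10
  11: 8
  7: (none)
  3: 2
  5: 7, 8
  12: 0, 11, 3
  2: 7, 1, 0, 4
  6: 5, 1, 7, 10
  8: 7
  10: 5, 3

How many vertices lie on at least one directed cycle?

A vertex is on a directed cycle iff it belongs to a strongly connected component of size ≥ 2 (or has a self-loop).
The vertices on cycles are {0, 1, 2, 3, 4, 10, 12} — 7 in total.

7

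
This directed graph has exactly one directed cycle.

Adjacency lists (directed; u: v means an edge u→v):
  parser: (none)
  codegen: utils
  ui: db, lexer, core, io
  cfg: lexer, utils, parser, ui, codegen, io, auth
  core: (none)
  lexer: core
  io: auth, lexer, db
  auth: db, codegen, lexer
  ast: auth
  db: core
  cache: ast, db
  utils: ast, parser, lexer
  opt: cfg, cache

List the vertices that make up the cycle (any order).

ast, auth, utils, codegen

DFS with gray/black marking from utils:
utils gray
  ast gray
    auth gray
      db gray
        core gray
        core black
      db black
      codegen gray
        codegen→utils: utils is gray → back edge
Back edge closes the cycle utils → ast → auth → codegen → utils; its vertices are {ast, auth, utils, codegen}.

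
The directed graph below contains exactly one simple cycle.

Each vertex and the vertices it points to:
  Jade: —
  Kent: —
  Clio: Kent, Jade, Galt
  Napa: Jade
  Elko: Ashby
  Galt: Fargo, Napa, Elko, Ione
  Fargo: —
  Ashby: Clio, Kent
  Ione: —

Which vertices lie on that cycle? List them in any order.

Clio, Elko, Galt, Ashby

DFS with gray/black marking from Clio:
Clio gray
  Kent gray
  Kent black
  Jade gray
  Jade black
  Galt gray
    Fargo gray
    Fargo black
    Napa gray
      Napa→Jade: Jade black — skip
    Napa black
    Elko gray
      Ashby gray
        Ashby→Clio: Clio is gray → back edge
Back edge closes the cycle Clio → Galt → Elko → Ashby → Clio; its vertices are {Clio, Elko, Galt, Ashby}.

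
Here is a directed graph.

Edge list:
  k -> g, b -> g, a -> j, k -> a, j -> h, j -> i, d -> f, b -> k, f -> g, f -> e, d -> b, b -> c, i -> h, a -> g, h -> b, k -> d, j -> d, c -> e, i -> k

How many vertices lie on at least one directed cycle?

A vertex is on a directed cycle iff it belongs to a strongly connected component of size ≥ 2 (or has a self-loop).
The vertices on cycles are {a, b, d, h, i, j, k} — 7 in total.

7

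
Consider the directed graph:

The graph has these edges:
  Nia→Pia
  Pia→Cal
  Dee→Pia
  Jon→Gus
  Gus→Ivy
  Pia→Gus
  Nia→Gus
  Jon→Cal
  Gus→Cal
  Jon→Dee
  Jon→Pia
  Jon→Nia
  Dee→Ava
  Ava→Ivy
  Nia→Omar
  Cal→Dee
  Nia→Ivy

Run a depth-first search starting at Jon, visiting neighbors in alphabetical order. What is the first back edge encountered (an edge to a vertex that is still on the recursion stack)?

DFS from Jon (visiting neighbors in alphabetical order); mark gray on enter, black on exit:
Jon gray
  Cal gray
    Dee gray
      Ava gray
        Ivy gray
        Ivy black
      Ava black
      Pia gray
        Pia→Cal: Cal is gray → back edge
First back edge: Pia → Cal.

Pia→Cal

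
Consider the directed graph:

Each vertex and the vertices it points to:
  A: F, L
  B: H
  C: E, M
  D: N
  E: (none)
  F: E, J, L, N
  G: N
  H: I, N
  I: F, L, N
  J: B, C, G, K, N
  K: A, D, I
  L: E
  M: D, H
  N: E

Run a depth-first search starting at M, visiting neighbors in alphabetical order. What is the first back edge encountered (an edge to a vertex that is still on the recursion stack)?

B→H

DFS from M (visiting neighbors in alphabetical order); mark gray on enter, black on exit:
M gray
  D gray
    N gray
      E gray
      E black
    N black
  D black
  H gray
    I gray
      F gray
        F→E: E black — skip
        J gray
          B gray
            B→H: H is gray → back edge
First back edge: B → H.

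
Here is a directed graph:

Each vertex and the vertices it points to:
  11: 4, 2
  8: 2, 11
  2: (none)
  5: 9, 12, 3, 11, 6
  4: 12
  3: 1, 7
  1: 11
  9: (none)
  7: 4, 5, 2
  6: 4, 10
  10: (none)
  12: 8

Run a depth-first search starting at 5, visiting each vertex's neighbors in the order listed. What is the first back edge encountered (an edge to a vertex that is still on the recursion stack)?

4->12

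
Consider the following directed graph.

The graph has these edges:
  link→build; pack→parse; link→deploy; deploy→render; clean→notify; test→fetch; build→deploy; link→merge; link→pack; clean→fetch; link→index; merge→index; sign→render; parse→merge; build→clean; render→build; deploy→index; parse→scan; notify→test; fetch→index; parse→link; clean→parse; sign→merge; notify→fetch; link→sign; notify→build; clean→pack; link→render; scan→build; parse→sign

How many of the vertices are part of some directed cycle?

10

A vertex is on a directed cycle iff it belongs to a strongly connected component of size ≥ 2 (or has a self-loop).
The vertices on cycles are {link, pack, scan, sign, build, clean, parse, deploy, notify, render} — 10 in total.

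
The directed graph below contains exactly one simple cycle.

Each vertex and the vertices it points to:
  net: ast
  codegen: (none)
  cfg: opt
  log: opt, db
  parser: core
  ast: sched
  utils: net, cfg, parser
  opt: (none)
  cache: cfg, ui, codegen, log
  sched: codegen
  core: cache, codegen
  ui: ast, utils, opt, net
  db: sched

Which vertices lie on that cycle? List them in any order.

DFS with gray/black marking from cache:
cache gray
  cfg gray
    opt gray
    opt black
  cfg black
  ui gray
    ast gray
      sched gray
        codegen gray
        codegen black
      sched black
    ast black
    utils gray
      net gray
        net→ast: ast black — skip
      net black
      utils→cfg: cfg black — skip
      parser gray
        core gray
          core→cache: cache is gray → back edge
Back edge closes the cycle cache → ui → utils → parser → core → cache; its vertices are {ui, core, cache, utils, parser}.

ui, core, cache, utils, parser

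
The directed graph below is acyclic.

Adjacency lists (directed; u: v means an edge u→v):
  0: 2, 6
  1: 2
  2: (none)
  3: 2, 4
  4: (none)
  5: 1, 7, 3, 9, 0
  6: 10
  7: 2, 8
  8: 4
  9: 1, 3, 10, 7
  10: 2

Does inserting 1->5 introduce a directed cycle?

Yes

Adding 1→5 creates a cycle iff 5 can already reach 1.
Path from 5: 5 → 1.
So 5 → … → 1 → 5 is a cycle.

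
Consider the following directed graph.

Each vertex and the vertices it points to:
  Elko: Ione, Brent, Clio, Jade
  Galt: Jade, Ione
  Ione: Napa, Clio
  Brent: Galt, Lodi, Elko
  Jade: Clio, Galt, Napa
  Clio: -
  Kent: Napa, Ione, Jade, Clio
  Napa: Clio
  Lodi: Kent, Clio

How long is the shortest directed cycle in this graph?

For each vertex v, BFS finds the shortest path from v back to v.
The shortest such closed walk is Brent → Elko → Brent, length 2.

2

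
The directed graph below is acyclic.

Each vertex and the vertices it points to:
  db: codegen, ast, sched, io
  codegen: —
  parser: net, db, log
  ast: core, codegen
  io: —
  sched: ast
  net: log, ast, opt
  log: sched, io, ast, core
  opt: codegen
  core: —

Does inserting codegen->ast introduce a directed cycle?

Yes

Adding codegen→ast creates a cycle iff ast can already reach codegen.
Path from ast: ast → codegen.
So ast → … → codegen → ast is a cycle.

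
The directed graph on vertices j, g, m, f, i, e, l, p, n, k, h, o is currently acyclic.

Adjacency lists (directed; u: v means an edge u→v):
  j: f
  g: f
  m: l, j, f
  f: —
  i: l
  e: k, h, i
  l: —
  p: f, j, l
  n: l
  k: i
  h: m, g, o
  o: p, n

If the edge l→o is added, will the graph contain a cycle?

Adding l→o creates a cycle iff o can already reach l.
Path from o: o → n → l.
So o → … → l → o is a cycle.

Yes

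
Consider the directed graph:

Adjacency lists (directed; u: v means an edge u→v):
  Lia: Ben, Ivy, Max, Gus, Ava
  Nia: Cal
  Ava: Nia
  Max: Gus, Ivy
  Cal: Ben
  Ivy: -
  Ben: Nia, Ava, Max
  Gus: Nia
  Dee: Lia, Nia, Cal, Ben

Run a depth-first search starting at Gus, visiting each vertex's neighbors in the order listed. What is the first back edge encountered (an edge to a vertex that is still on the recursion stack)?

DFS from Gus (visiting each vertex's neighbors in the order listed); mark gray on enter, black on exit:
Gus gray
  Nia gray
    Cal gray
      Ben gray
        Ben→Nia: Nia is gray → back edge
First back edge: Ben → Nia.

Ben→Nia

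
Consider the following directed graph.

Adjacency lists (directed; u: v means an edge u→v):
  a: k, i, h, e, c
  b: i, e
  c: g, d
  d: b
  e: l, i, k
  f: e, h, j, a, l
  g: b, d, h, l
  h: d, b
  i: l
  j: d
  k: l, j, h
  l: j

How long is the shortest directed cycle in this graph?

4

For each vertex v, BFS finds the shortest path from v back to v.
The shortest such closed walk is e → k → h → b → e, length 4.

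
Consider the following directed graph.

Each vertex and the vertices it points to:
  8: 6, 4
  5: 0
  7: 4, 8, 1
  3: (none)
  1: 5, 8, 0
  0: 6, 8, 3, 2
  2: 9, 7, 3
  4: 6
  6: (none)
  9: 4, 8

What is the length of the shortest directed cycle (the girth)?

For each vertex v, BFS finds the shortest path from v back to v.
The shortest such closed walk is 0 → 2 → 7 → 1 → 0, length 4.

4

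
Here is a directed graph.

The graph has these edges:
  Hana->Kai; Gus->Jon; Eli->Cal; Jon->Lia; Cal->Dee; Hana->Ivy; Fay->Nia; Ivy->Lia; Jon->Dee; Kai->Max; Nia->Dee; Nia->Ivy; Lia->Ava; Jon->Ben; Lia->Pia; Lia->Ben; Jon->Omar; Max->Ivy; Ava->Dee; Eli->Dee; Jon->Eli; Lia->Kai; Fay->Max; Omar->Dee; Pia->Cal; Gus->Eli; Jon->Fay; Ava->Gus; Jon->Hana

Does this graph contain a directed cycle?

Yes

DFS with white/gray/black marking, starting from Jon:
Jon gray
  Ben gray
  Ben black
  Hana gray
    Ivy gray
      Lia gray
        Pia gray
          Cal gray
            Dee gray
            Dee black
          Cal black
        Pia black
        Ava gray
          Ava→Dee: Dee black — skip
          Gus gray
            Eli gray
              Eli→Cal: Cal black — skip
              Eli→Dee: Dee black — skip
            Eli black
            Gus→Jon: Jon is gray → back edge
Back edge found, so a cycle exists: Jon → Hana → Ivy → Lia → Ava → Gus → Jon.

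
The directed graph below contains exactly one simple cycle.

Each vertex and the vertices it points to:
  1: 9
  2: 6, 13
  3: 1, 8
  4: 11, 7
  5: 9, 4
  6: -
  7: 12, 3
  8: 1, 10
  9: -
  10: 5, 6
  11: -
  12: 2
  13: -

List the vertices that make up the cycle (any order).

DFS with gray/black marking from 7:
7 gray
  12 gray
    2 gray
      6 gray
      6 black
      13 gray
      13 black
    2 black
  12 black
  3 gray
    1 gray
      9 gray
      9 black
    1 black
    8 gray
      8→1: 1 black — skip
      10 gray
        5 gray
          5→9: 9 black — skip
          4 gray
            11 gray
            11 black
            4→7: 7 is gray → back edge
Back edge closes the cycle 7 → 3 → 8 → 10 → 5 → 4 → 7; its vertices are {3, 4, 5, 7, 8, 10}.

3, 4, 5, 7, 8, 10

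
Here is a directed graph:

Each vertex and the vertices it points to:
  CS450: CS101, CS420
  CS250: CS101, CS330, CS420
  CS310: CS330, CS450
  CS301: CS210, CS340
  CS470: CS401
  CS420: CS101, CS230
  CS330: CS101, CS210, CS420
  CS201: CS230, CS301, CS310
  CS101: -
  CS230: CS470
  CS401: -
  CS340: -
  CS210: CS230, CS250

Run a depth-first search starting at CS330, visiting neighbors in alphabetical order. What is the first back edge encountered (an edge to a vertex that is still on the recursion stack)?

CS250->CS330

DFS from CS330 (visiting neighbors in alphabetical order); mark gray on enter, black on exit:
CS330 gray
  CS101 gray
  CS101 black
  CS210 gray
    CS230 gray
      CS470 gray
        CS401 gray
        CS401 black
      CS470 black
    CS230 black
    CS250 gray
      CS250→CS101: CS101 black — skip
      CS250→CS330: CS330 is gray → back edge
First back edge: CS250 → CS330.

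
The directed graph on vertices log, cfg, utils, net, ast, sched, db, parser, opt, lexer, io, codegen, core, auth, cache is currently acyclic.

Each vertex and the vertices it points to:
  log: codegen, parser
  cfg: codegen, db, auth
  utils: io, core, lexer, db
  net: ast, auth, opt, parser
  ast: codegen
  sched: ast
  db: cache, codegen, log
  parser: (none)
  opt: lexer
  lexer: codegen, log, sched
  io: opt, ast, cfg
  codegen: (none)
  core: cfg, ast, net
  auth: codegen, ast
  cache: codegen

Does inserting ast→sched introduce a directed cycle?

Yes

Adding ast→sched creates a cycle iff sched can already reach ast.
Path from sched: sched → ast.
So sched → … → ast → sched is a cycle.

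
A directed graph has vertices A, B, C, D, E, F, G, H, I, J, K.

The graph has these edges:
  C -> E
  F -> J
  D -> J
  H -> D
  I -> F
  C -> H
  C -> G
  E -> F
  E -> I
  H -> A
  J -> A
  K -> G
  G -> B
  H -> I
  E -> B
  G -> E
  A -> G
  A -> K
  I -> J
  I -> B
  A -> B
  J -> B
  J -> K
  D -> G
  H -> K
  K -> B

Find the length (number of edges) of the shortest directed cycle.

5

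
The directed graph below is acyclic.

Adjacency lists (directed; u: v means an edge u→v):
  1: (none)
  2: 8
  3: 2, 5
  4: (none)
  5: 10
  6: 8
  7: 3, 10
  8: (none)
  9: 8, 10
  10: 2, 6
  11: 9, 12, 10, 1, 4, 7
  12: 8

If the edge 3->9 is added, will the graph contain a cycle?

No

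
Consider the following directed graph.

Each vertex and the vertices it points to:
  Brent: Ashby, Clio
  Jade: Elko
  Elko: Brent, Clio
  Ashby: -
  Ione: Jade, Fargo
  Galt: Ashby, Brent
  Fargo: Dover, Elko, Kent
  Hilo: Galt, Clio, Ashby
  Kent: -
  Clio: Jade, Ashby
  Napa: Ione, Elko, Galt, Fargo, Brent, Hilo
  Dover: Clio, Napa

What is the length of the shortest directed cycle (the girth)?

3

For each vertex v, BFS finds the shortest path from v back to v.
The shortest such closed walk is Napa → Fargo → Dover → Napa, length 3.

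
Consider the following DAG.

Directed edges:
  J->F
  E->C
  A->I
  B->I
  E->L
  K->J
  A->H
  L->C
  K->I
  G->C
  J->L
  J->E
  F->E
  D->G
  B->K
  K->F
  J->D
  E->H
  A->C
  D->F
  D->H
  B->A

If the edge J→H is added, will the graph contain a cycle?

No

Adding J→H creates a cycle iff H can already reach J.
Explore from H: no path reaches J. The graph stays acyclic.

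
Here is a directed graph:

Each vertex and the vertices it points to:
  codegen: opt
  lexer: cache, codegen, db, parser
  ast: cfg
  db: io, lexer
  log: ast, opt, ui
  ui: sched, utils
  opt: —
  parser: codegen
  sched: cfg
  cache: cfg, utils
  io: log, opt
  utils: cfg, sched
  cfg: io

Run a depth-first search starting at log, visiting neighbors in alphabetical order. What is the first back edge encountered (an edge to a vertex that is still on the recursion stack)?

io→log

DFS from log (visiting neighbors in alphabetical order); mark gray on enter, black on exit:
log gray
  ast gray
    cfg gray
      io gray
        io→log: log is gray → back edge
First back edge: io → log.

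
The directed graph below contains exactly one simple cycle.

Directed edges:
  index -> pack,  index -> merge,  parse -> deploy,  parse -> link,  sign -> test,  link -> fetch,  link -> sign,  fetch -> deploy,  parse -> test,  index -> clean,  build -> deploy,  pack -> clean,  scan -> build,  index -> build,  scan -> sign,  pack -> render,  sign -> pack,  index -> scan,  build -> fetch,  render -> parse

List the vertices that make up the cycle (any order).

DFS with gray/black marking from sign:
sign gray
  test gray
  test black
  pack gray
    render gray
      parse gray
        deploy gray
        deploy black
        link gray
          fetch gray
            fetch→deploy: deploy black — skip
          fetch black
          link→sign: sign is gray → back edge
Back edge closes the cycle sign → pack → render → parse → link → sign; its vertices are {link, pack, sign, parse, render}.

link, pack, sign, parse, render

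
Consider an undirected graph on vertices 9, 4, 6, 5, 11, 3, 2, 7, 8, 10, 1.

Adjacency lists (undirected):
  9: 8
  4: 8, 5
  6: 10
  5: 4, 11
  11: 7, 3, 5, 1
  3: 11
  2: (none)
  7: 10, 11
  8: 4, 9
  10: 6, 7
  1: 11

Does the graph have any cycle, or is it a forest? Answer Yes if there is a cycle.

No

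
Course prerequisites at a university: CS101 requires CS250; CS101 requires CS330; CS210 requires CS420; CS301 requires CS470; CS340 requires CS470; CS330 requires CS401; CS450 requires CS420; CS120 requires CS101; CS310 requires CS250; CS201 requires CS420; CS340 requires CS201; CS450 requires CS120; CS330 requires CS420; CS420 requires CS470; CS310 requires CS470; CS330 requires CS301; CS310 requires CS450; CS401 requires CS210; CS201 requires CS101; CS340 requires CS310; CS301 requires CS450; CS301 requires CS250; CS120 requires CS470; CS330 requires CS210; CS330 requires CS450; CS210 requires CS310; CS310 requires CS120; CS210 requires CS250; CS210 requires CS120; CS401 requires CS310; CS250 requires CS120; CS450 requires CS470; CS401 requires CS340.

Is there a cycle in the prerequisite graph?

Yes

DFS with white/gray/black marking, starting from CS120:
CS120 gray
  CS101 gray
    CS250 gray
      CS250→CS120: CS120 is gray → back edge
Back edge found, so a cycle exists: CS120 → CS101 → CS250 → CS120.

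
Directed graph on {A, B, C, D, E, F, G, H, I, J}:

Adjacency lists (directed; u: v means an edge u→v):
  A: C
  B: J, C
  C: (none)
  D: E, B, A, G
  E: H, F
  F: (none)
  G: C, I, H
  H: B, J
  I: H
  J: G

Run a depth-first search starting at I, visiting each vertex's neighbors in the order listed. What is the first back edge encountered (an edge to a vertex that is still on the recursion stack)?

G→I

DFS from I (visiting each vertex's neighbors in the order listed); mark gray on enter, black on exit:
I gray
  H gray
    B gray
      J gray
        G gray
          C gray
          C black
          G→I: I is gray → back edge
First back edge: G → I.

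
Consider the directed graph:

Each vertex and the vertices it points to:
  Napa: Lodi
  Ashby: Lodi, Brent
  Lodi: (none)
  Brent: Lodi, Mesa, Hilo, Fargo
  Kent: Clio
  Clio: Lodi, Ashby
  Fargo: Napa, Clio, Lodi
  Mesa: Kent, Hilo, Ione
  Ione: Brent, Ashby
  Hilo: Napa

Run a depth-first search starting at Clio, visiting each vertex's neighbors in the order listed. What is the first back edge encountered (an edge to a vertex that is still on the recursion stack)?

Kent→Clio

DFS from Clio (visiting each vertex's neighbors in the order listed); mark gray on enter, black on exit:
Clio gray
  Lodi gray
  Lodi black
  Ashby gray
    Ashby→Lodi: Lodi black — skip
    Brent gray
      Brent→Lodi: Lodi black — skip
      Mesa gray
        Kent gray
          Kent→Clio: Clio is gray → back edge
First back edge: Kent → Clio.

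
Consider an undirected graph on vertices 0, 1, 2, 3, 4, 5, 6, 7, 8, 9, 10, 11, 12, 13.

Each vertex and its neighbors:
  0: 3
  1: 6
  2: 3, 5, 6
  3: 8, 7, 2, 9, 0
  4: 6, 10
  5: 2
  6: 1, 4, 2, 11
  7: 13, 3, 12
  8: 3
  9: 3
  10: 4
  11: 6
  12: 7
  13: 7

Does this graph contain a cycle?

No

DFS, tracking each vertex's parent; an edge to a visited non-parent vertex closes a cycle.
Start from 6:
visit 6 (parent –)
  visit 1 (parent 6)
    1–6: parent, skip
  visit 4 (parent 6)
    4–6: parent, skip
    visit 10 (parent 4)
      10–4: parent, skip
  visit 2 (parent 6)
    visit 3 (parent 2)
      visit 8 (parent 3)
        8–3: parent, skip
      visit 7 (parent 3)
        visit 13 (parent 7)
          13–7: parent, skip
        7–3: parent, skip
        visit 12 (parent 7)
          12–7: parent, skip
      3–2: parent, skip
      visit 9 (parent 3)
        9–3: parent, skip
      visit 0 (parent 3)
        0–3: parent, skip
    visit 5 (parent 2)
      5–2: parent, skip
    2–6: parent, skip
  visit 11 (parent 6)
    11–6: parent, skip
No non-parent visited neighbor found — the graph is a forest.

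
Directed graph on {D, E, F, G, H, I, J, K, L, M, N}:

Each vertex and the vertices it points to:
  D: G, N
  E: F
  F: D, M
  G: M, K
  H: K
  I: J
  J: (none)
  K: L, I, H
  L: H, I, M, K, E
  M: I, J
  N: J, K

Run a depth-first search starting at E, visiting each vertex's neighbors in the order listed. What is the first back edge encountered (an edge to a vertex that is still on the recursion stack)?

DFS from E (visiting each vertex's neighbors in the order listed); mark gray on enter, black on exit:
E gray
  F gray
    D gray
      G gray
        M gray
          I gray
            J gray
            J black
          I black
          M→J: J black — skip
        M black
        K gray
          L gray
            H gray
              H→K: K is gray → back edge
First back edge: H → K.

H->K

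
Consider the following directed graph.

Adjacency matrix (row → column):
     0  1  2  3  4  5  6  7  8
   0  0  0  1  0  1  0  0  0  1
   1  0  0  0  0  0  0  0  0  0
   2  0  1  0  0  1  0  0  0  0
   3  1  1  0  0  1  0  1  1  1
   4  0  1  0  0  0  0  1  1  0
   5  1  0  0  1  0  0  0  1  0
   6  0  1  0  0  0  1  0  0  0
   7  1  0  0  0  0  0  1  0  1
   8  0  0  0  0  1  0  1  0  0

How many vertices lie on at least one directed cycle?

8

A vertex is on a directed cycle iff it belongs to a strongly connected component of size ≥ 2 (or has a self-loop).
The vertices on cycles are {0, 2, 3, 4, 5, 6, 7, 8} — 8 in total.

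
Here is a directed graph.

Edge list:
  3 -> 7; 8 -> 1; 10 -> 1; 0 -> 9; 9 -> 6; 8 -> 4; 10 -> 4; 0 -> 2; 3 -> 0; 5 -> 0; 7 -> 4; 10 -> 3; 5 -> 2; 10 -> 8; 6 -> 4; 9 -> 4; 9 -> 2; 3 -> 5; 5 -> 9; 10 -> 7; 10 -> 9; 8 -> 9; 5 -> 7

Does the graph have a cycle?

No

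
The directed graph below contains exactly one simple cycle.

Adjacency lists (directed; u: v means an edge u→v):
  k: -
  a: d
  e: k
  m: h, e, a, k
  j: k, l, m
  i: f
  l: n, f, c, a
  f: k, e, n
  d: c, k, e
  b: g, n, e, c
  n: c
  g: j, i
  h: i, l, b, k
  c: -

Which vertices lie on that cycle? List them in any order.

b, g, h, j, m

DFS with gray/black marking from g:
g gray
  j gray
    k gray
    k black
    l gray
      n gray
        c gray
        c black
      n black
      f gray
        f→k: k black — skip
        e gray
          e→k: k black — skip
        e black
        f→n: n black — skip
      f black
      l→c: c black — skip
      a gray
        d gray
          d→c: c black — skip
          d→k: k black — skip
          d→e: e black — skip
        d black
      a black
    l black
    m gray
      h gray
        i gray
          i→f: f black — skip
        i black
        h→l: l black — skip
        b gray
          b→g: g is gray → back edge
Back edge closes the cycle g → j → m → h → b → g; its vertices are {b, g, h, j, m}.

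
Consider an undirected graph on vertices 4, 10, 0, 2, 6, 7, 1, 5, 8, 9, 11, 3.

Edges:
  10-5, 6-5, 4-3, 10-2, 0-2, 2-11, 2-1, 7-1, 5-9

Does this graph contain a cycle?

No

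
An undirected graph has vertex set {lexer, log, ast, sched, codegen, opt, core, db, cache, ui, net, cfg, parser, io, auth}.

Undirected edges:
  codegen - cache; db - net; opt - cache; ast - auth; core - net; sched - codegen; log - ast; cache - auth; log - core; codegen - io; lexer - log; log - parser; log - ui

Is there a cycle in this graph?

No

DFS, tracking each vertex's parent; an edge to a visited non-parent vertex closes a cycle.
Start from cache:
visit cache (parent –)
  visit codegen (parent cache)
    codegen–cache: parent, skip
    visit io (parent codegen)
      io–codegen: parent, skip
    visit sched (parent codegen)
      sched–codegen: parent, skip
  visit auth (parent cache)
    visit ast (parent auth)
      visit log (parent ast)
        visit parser (parent log)
          parser–log: parent, skip
        visit core (parent log)
          visit net (parent core)
            visit db (parent net)
              db–net: parent, skip
            net–core: parent, skip
          core–log: parent, skip
        visit ui (parent log)
          ui–log: parent, skip
        log–ast: parent, skip
        visit lexer (parent log)
          lexer–log: parent, skip
      ast–auth: parent, skip
    auth–cache: parent, skip
  visit opt (parent cache)
    opt–cache: parent, skip
visit cfg (parent –)
No non-parent visited neighbor found — the graph is a forest.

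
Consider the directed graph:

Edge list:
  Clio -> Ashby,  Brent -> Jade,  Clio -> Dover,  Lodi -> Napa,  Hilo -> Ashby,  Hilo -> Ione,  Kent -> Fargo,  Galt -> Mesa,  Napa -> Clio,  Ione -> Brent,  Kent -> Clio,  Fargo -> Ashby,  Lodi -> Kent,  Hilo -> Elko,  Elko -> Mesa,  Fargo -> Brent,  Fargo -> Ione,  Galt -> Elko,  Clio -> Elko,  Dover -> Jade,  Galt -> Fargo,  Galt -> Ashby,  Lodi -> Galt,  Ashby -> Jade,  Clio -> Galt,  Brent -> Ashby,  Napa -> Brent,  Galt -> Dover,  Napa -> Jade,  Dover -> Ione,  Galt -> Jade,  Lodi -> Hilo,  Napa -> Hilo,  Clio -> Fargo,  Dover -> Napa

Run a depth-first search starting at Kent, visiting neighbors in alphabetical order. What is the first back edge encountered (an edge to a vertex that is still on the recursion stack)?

DFS from Kent (visiting neighbors in alphabetical order); mark gray on enter, black on exit:
Kent gray
  Clio gray
    Ashby gray
      Jade gray
      Jade black
    Ashby black
    Dover gray
      Ione gray
        Brent gray
          Brent→Ashby: Ashby black — skip
          Brent→Jade: Jade black — skip
        Brent black
      Ione black
      Dover→Jade: Jade black — skip
      Napa gray
        Napa→Brent: Brent black — skip
        Napa→Clio: Clio is gray → back edge
First back edge: Napa → Clio.

Napa→Clio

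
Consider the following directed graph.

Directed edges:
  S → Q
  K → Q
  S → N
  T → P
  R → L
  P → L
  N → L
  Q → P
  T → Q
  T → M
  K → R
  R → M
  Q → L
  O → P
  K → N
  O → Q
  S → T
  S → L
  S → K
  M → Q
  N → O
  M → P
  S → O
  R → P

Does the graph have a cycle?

No

DFS with white/gray/black marking, starting from Q:
Q gray
  L gray
  L black
  P gray
    P→L: L black — skip
  P black
Q black
R gray
  M gray
    M→Q: Q black — skip
    M→P: P black — skip
  M black
  R→P: P black — skip
  R→L: L black — skip
R black
S gray
  O gray
    O→Q: Q black — skip
    O→P: P black — skip
  O black
  K gray
    K→R: R black — skip
    K→Q: Q black — skip
    N gray
      N→O: O black — skip
      N→L: L black — skip
    N black
  K black
  T gray
    T→P: P black — skip
    T→Q: Q black — skip
    T→M: M black — skip
  T black
  S→L: L black — skip
  S→Q: Q black — skip
  S→N: N black — skip
S black
Every edge goes to a white or black vertex — no back edge, so the graph is acyclic.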